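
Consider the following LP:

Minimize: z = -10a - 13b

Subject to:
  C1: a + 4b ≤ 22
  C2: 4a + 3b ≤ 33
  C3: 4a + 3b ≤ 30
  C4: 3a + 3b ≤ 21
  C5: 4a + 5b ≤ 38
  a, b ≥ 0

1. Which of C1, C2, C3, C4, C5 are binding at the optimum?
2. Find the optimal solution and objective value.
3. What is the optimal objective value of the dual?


1. C1, C4
2. a = 2, b = 5, z = -85
3. -85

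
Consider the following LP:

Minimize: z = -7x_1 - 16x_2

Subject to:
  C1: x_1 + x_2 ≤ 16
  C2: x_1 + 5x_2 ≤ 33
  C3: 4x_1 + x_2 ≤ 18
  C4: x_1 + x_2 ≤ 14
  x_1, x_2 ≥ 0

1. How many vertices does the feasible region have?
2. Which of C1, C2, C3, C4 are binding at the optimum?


1. 4
2. C2, C3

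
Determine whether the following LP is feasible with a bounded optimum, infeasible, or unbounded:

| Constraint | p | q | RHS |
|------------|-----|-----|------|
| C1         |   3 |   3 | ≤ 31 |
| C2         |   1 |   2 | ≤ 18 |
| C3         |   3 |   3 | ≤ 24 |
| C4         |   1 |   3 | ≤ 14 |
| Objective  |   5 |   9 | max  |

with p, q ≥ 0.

Feasible with a bounded optimal solution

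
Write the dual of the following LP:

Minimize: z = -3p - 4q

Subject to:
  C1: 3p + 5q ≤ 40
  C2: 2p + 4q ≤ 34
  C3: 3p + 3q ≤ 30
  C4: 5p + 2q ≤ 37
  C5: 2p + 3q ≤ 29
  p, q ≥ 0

Primal min cᵀx s.t. Ax ≤ b, x ≥ 0  →  Dual max −bᵀy s.t. Aᵀy ≥ −c, y ≥ 0.

Maximize: z = -40y1 - 34y2 - 30y3 - 37y4 - 29y5

Subject to:
  3y1 + 2y2 + 3y3 + 5y4 + 2y5 ≥ 3
  5y1 + 4y2 + 3y3 + 2y4 + 3y5 ≥ 4
  y1, y2, y3, y4, y5 ≥ 0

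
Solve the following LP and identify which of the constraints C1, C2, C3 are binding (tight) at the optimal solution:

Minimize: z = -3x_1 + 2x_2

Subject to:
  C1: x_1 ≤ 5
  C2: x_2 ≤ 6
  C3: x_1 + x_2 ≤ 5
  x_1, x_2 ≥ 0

At x_1 = 5, x_2 = 0, compute slack b - a·x for each constraint:
  C1: 5 − 5 = 0  (binding)
  C2: 6 − 0 = 6  (slack)
  C3: 5 − 5 = 0  (binding)

Optimal: x_1 = 5, x_2 = 0
Binding: C1, C3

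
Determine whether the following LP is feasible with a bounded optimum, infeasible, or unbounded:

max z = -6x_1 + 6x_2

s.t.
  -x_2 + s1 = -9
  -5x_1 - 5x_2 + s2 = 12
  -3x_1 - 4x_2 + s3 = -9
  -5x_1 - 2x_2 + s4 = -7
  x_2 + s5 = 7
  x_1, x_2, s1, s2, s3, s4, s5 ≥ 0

Infeasible (no feasible solution exists)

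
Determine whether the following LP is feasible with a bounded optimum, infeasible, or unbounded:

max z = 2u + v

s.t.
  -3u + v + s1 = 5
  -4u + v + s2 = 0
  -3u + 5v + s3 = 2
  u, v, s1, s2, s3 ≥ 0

Unbounded (objective can increase without bound)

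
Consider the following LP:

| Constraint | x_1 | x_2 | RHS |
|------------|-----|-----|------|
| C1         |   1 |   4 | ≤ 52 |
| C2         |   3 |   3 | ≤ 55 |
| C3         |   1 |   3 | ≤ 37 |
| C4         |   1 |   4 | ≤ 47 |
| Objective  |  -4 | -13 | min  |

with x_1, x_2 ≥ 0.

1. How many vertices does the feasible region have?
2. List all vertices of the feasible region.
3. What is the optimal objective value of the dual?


1. 5
2. (0, 0), (18.33, 0), (9, 9.333), (7, 10), (0, 11.75)
3. -158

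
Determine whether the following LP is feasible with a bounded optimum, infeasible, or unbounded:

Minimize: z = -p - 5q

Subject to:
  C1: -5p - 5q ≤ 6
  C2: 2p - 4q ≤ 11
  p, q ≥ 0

Unbounded (objective can decrease without bound)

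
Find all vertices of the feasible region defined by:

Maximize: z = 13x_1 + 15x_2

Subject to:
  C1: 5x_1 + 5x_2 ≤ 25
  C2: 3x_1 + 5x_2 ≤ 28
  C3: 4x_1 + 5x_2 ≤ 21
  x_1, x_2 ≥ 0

(0, 0), (5, 0), (4, 1), (0, 4.2)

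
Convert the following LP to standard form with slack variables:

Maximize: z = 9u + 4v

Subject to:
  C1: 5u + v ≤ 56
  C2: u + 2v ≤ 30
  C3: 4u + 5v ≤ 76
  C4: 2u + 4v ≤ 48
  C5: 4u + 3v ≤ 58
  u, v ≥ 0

max z = 9u + 4v

s.t.
  5u + v + s1 = 56
  u + 2v + s2 = 30
  4u + 5v + s3 = 76
  2u + 4v + s4 = 48
  4u + 3v + s5 = 58
  u, v, s1, s2, s3, s4, s5 ≥ 0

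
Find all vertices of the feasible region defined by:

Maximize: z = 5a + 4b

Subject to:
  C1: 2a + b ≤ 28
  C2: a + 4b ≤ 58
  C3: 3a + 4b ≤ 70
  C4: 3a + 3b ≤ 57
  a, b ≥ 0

(0, 0), (14, 0), (9, 10), (6, 13), (0, 14.5)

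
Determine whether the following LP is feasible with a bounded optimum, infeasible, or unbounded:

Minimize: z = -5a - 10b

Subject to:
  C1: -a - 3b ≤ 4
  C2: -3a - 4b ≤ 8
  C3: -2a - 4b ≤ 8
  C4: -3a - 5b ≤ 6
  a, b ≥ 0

Unbounded (objective can decrease without bound)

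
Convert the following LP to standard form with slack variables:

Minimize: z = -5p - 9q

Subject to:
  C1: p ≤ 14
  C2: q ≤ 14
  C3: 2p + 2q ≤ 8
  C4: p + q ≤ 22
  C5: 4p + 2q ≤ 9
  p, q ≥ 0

min z = -5p - 9q

s.t.
  p + s1 = 14
  q + s2 = 14
  2p + 2q + s3 = 8
  p + q + s4 = 22
  4p + 2q + s5 = 9
  p, q, s1, s2, s3, s4, s5 ≥ 0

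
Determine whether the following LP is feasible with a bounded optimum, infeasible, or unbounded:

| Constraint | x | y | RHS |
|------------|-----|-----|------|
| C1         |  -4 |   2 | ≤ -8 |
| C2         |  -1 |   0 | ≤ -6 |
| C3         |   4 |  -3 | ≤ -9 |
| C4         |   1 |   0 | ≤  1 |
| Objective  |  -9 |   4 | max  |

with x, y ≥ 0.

Infeasible (no feasible solution exists)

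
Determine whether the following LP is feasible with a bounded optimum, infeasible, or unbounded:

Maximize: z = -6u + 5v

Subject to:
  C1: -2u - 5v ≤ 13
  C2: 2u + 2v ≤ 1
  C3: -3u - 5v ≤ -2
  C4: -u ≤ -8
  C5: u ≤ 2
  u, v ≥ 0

Infeasible (no feasible solution exists)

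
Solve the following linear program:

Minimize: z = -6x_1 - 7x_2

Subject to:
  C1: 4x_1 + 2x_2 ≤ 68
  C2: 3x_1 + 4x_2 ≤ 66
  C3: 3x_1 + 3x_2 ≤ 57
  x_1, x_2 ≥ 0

Evaluate the objective at each vertex of the feasible region:
  z(0, 0) = 0
  z(17, 0) = -102
  z(15, 4) = -118
  z(10, 9) = -123  ←
  z(0, 16.5) = -115.5
The minimum is at x_1 = 10, x_2 = 9.

x_1 = 10, x_2 = 9, z = -123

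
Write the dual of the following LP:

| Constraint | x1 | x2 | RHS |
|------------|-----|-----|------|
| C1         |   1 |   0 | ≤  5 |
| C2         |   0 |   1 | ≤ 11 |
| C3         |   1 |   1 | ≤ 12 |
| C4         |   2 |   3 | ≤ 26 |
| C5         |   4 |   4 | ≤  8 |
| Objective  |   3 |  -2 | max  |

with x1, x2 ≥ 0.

Primal max cᵀx s.t. Ax ≤ b, x ≥ 0  →  Dual min bᵀy s.t. Aᵀy ≥ c, y ≥ 0.

Minimize: z = 5y1 + 11y2 + 12y3 + 26y4 + 8y5

Subject to:
  y1 + y3 + 2y4 + 4y5 ≥ 3
  y2 + y3 + 3y4 + 4y5 ≥ -2
  y1, y2, y3, y4, y5 ≥ 0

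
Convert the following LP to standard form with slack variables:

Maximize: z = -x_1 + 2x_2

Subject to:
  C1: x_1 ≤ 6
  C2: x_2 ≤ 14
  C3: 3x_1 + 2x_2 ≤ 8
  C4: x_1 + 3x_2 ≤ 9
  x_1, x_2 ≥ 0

max z = -x_1 + 2x_2

s.t.
  x_1 + s1 = 6
  x_2 + s2 = 14
  3x_1 + 2x_2 + s3 = 8
  x_1 + 3x_2 + s4 = 9
  x_1, x_2, s1, s2, s3, s4 ≥ 0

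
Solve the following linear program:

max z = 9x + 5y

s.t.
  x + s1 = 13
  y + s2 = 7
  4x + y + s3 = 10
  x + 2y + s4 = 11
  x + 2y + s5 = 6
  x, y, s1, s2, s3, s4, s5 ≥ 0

Evaluate the objective at each vertex of the feasible region:
  z(0, 0) = 0
  z(2.5, 0) = 22.5
  z(2, 2) = 28  ←
  z(0, 3) = 15
The maximum is at x = 2, y = 2.

x = 2, y = 2, z = 28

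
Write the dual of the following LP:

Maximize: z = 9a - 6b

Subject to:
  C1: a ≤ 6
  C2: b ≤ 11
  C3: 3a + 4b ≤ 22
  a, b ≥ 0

Primal max cᵀx s.t. Ax ≤ b, x ≥ 0  →  Dual min bᵀy s.t. Aᵀy ≥ c, y ≥ 0.

Minimize: z = 6y1 + 11y2 + 22y3

Subject to:
  y1 + 3y3 ≥ 9
  y2 + 4y3 ≥ -6
  y1, y2, y3 ≥ 0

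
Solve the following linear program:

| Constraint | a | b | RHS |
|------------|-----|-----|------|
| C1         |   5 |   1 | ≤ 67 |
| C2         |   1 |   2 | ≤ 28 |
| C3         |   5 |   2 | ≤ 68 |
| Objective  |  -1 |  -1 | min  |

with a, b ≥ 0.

Evaluate the objective at each vertex of the feasible region:
  z(0, 0) = 0
  z(13.4, 0) = -13.4
  z(13.2, 1) = -14.2
  z(10, 9) = -19  ←
  z(0, 14) = -14
The minimum is at a = 10, b = 9.

a = 10, b = 9, z = -19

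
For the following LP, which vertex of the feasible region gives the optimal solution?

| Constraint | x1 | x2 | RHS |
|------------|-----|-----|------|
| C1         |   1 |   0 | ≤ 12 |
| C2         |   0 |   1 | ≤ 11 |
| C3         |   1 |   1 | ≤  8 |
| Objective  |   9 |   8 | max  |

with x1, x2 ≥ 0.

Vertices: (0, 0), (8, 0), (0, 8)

Evaluate the objective at each vertex of the feasible region:
  z(0, 0) = 0
  z(8, 0) = 72  ←
  z(0, 8) = 64
The maximum is at x1 = 8, x2 = 0.

(8, 0)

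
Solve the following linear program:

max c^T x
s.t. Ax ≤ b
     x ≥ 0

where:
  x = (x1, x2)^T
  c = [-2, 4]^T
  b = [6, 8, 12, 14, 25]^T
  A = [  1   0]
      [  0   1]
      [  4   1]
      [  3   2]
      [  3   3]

Evaluate the objective at each vertex of the feasible region:
  z(0, 0) = 0
  z(3, 0) = -6
  z(2, 4) = 12
  z(0, 7) = 28  ←
The maximum is at x1 = 0, x2 = 7.

x1 = 0, x2 = 7, z = 28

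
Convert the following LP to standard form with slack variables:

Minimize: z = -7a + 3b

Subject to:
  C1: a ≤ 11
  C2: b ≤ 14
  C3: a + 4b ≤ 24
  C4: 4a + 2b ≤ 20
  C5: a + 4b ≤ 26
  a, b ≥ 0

min z = -7a + 3b

s.t.
  a + s1 = 11
  b + s2 = 14
  a + 4b + s3 = 24
  4a + 2b + s4 = 20
  a + 4b + s5 = 26
  a, b, s1, s2, s3, s4, s5 ≥ 0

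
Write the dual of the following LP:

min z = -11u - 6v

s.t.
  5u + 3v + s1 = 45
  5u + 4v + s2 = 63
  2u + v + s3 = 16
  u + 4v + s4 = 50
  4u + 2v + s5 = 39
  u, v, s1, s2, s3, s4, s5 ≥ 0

Primal min cᵀx s.t. Ax ≤ b, x ≥ 0  →  Dual max −bᵀy s.t. Aᵀy ≥ −c, y ≥ 0.

Maximize: z = -45y1 - 63y2 - 16y3 - 50y4 - 39y5

Subject to:
  5y1 + 5y2 + 2y3 + y4 + 4y5 ≥ 11
  3y1 + 4y2 + y3 + 4y4 + 2y5 ≥ 6
  y1, y2, y3, y4, y5 ≥ 0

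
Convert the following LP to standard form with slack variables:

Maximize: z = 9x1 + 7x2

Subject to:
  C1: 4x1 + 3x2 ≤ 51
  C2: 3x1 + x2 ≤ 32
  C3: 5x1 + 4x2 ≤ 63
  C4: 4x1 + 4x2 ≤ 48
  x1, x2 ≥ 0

max z = 9x1 + 7x2

s.t.
  4x1 + 3x2 + s1 = 51
  3x1 + x2 + s2 = 32
  5x1 + 4x2 + s3 = 63
  4x1 + 4x2 + s4 = 48
  x1, x2, s1, s2, s3, s4 ≥ 0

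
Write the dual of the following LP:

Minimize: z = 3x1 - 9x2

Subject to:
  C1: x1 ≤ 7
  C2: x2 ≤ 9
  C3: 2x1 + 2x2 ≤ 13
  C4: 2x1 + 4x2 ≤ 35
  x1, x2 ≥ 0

Primal min cᵀx s.t. Ax ≤ b, x ≥ 0  →  Dual max −bᵀy s.t. Aᵀy ≥ −c, y ≥ 0.

Maximize: z = -7y1 - 9y2 - 13y3 - 35y4

Subject to:
  y1 + 2y3 + 2y4 ≥ -3
  y2 + 2y3 + 4y4 ≥ 9
  y1, y2, y3, y4 ≥ 0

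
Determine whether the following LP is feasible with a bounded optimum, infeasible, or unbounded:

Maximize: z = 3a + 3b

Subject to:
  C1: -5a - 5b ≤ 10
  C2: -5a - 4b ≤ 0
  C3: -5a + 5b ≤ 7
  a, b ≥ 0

Unbounded (objective can increase without bound)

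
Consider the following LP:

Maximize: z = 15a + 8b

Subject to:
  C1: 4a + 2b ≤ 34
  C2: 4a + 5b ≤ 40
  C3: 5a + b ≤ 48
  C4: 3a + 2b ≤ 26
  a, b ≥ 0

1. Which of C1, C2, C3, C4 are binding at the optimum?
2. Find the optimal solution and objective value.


1. C1, C4
2. a = 8, b = 1, z = 128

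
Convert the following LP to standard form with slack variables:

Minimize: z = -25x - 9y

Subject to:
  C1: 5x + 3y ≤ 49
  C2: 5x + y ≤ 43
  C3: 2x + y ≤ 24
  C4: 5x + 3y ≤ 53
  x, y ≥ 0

min z = -25x - 9y

s.t.
  5x + 3y + s1 = 49
  5x + y + s2 = 43
  2x + y + s3 = 24
  5x + 3y + s4 = 53
  x, y, s1, s2, s3, s4 ≥ 0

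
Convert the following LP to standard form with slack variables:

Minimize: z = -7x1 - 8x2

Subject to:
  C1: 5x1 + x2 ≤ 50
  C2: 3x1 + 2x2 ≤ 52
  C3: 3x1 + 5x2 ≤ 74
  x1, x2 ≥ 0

min z = -7x1 - 8x2

s.t.
  5x1 + x2 + s1 = 50
  3x1 + 2x2 + s2 = 52
  3x1 + 5x2 + s3 = 74
  x1, x2, s1, s2, s3 ≥ 0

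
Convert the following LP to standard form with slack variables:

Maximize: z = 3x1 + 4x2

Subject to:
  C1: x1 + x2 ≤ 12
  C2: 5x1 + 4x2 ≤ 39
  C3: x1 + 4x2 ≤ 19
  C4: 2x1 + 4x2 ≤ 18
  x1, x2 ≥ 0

max z = 3x1 + 4x2

s.t.
  x1 + x2 + s1 = 12
  5x1 + 4x2 + s2 = 39
  x1 + 4x2 + s3 = 19
  2x1 + 4x2 + s4 = 18
  x1, x2, s1, s2, s3, s4 ≥ 0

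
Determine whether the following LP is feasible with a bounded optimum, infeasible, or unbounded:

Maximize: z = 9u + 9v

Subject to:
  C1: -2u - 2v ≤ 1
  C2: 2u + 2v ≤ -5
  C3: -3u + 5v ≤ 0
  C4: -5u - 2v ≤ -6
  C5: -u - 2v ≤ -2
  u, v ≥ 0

Infeasible (no feasible solution exists)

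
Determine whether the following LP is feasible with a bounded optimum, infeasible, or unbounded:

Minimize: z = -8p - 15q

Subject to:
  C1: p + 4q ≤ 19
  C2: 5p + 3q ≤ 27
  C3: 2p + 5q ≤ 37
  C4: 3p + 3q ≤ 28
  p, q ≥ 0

Feasible with a bounded optimal solution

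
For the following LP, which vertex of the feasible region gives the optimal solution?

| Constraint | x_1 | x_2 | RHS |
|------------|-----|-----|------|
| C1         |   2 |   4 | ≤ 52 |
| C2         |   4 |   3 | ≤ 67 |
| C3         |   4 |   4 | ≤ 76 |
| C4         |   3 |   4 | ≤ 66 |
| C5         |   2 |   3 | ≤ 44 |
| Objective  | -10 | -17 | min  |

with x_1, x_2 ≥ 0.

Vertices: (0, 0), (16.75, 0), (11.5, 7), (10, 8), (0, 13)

Evaluate the objective at each vertex of the feasible region:
  z(0, 0) = 0
  z(16.75, 0) = -167.5
  z(11.5, 7) = -234
  z(10, 8) = -236  ←
  z(0, 13) = -221
The minimum is at x_1 = 10, x_2 = 8.

(10, 8)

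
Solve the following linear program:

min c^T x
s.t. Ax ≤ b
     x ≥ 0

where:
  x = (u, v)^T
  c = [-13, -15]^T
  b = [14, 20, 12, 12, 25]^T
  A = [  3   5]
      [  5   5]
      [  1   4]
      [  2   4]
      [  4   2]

Evaluate the objective at each vertex of the feasible region:
  z(0, 0) = 0
  z(4, 0) = -52
  z(3, 1) = -54  ←
  z(0, 2.8) = -42
The minimum is at u = 3, v = 1.

u = 3, v = 1, z = -54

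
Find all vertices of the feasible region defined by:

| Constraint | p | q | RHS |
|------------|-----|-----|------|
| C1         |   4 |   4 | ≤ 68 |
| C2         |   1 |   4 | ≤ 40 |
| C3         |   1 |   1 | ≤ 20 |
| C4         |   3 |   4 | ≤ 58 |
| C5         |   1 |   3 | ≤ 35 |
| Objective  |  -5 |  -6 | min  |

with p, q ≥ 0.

(0, 0), (17, 0), (10, 7), (9, 7.75), (0, 10)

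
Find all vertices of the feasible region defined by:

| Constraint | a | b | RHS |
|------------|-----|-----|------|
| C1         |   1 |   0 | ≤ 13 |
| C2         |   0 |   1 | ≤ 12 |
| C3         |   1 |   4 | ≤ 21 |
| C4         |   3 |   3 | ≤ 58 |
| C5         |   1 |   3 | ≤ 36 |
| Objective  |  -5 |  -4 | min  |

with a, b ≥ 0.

(0, 0), (13, 0), (13, 2), (0, 5.25)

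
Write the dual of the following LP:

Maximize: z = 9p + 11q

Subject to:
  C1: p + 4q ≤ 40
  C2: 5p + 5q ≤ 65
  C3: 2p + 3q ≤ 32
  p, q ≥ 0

Primal max cᵀx s.t. Ax ≤ b, x ≥ 0  →  Dual min bᵀy s.t. Aᵀy ≥ c, y ≥ 0.

Minimize: z = 40y1 + 65y2 + 32y3

Subject to:
  y1 + 5y2 + 2y3 ≥ 9
  4y1 + 5y2 + 3y3 ≥ 11
  y1, y2, y3 ≥ 0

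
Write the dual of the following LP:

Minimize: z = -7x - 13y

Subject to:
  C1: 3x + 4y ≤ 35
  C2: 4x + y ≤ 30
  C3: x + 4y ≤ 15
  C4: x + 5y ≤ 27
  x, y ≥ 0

Primal min cᵀx s.t. Ax ≤ b, x ≥ 0  →  Dual max −bᵀy s.t. Aᵀy ≥ −c, y ≥ 0.

Maximize: z = -35y1 - 30y2 - 15y3 - 27y4

Subject to:
  3y1 + 4y2 + y3 + y4 ≥ 7
  4y1 + y2 + 4y3 + 5y4 ≥ 13
  y1, y2, y3, y4 ≥ 0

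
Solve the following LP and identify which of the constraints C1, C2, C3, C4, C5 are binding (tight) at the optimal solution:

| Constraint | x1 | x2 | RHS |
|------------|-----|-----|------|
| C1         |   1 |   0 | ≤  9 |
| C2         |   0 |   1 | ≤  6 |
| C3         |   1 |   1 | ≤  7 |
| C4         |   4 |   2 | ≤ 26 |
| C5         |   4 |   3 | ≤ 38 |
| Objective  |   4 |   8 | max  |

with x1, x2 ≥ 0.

At x1 = 1, x2 = 6, compute slack b - a·x for each constraint:
  C1: 9 − 1 = 8  (slack)
  C2: 6 − 6 = 0  (binding)
  C3: 7 − 7 = 0  (binding)
  C4: 26 − 16 = 10  (slack)
  C5: 38 − 22 = 16  (slack)

Optimal: x1 = 1, x2 = 6
Binding: C2, C3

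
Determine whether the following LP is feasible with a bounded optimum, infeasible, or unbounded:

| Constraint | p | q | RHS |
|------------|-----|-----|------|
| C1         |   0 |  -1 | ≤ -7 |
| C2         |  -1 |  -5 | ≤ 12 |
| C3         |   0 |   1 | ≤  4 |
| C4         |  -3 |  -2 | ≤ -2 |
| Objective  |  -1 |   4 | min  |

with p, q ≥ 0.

Infeasible (no feasible solution exists)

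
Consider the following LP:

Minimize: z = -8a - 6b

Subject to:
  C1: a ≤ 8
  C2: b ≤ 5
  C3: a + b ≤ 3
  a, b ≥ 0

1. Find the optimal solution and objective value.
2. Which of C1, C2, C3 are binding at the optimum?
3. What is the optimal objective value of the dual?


1. a = 3, b = 0, z = -24
2. C3
3. -24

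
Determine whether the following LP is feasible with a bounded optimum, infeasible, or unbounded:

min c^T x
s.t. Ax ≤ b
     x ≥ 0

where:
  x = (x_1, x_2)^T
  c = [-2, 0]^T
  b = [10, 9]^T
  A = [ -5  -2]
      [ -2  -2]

Unbounded (objective can decrease without bound)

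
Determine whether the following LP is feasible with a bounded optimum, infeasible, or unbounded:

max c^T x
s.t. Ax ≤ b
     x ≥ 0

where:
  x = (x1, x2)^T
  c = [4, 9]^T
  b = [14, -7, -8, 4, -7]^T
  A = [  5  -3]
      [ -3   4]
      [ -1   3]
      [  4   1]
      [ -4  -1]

Infeasible (no feasible solution exists)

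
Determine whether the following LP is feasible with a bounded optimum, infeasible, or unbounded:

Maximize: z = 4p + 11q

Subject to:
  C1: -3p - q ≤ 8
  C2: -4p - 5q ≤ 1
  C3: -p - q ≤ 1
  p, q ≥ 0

Unbounded (objective can increase without bound)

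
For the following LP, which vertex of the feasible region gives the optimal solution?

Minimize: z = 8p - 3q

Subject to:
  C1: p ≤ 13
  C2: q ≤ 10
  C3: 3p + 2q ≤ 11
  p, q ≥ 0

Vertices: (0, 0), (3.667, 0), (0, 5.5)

Evaluate the objective at each vertex of the feasible region:
  z(0, 0) = 0
  z(3.667, 0) = 29.33
  z(0, 5.5) = -16.5  ←
The minimum is at p = 0, q = 5.5.

(0, 5.5)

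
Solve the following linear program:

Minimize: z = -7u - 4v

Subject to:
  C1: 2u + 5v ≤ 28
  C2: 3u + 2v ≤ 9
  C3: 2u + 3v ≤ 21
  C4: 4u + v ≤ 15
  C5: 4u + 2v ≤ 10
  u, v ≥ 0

Evaluate the objective at each vertex of the feasible region:
  z(0, 0) = 0
  z(2.5, 0) = -17.5
  z(1, 3) = -19  ←
  z(0, 4.5) = -18
The minimum is at u = 1, v = 3.

u = 1, v = 3, z = -19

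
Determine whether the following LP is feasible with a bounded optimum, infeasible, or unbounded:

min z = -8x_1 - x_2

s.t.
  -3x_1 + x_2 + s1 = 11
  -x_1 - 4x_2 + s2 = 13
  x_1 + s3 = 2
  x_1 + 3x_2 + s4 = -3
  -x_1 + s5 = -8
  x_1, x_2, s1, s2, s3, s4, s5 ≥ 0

Infeasible (no feasible solution exists)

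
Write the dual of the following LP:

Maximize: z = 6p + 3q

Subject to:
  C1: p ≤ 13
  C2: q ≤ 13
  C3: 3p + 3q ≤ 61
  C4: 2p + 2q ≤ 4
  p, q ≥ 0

Primal max cᵀx s.t. Ax ≤ b, x ≥ 0  →  Dual min bᵀy s.t. Aᵀy ≥ c, y ≥ 0.

Minimize: z = 13y1 + 13y2 + 61y3 + 4y4

Subject to:
  y1 + 3y3 + 2y4 ≥ 6
  y2 + 3y3 + 2y4 ≥ 3
  y1, y2, y3, y4 ≥ 0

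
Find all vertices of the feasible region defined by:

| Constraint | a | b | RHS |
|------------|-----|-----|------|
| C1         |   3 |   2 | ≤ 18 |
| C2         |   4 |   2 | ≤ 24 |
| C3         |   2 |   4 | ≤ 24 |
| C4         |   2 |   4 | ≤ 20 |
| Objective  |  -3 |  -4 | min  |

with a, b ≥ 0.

(0, 0), (6, 0), (4, 3), (0, 5)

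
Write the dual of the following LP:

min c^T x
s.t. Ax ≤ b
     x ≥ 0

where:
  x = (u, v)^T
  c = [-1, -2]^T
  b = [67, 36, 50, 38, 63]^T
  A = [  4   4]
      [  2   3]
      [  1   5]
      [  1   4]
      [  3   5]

Primal min cᵀx s.t. Ax ≤ b, x ≥ 0  →  Dual max −bᵀy s.t. Aᵀy ≥ −c, y ≥ 0.

Maximize: z = -67y1 - 36y2 - 50y3 - 38y4 - 63y5

Subject to:
  4y1 + 2y2 + y3 + y4 + 3y5 ≥ 1
  4y1 + 3y2 + 5y3 + 4y4 + 5y5 ≥ 2
  y1, y2, y3, y4, y5 ≥ 0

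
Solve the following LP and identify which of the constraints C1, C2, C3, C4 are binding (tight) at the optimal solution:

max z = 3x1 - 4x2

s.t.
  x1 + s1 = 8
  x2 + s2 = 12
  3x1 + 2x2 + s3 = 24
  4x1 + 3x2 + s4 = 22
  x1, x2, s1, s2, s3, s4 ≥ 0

At x1 = 5.5, x2 = 0, compute slack b - a·x for each constraint:
  C1: 8 − 5.5 = 2.5  (slack)
  C2: 12 − 0 = 12  (slack)
  C3: 24 − 16.5 = 7.5  (slack)
  C4: 22 − 22 = 0  (binding)

Optimal: x1 = 5.5, x2 = 0
Binding: C4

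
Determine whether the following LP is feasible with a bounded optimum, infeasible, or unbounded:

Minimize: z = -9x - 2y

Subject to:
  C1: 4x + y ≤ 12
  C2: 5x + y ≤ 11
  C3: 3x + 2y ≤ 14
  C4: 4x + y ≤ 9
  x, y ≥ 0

Feasible with a bounded optimal solution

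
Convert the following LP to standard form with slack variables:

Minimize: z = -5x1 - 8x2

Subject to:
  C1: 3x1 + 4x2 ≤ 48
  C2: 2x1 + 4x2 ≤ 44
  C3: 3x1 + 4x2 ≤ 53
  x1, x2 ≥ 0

min z = -5x1 - 8x2

s.t.
  3x1 + 4x2 + s1 = 48
  2x1 + 4x2 + s2 = 44
  3x1 + 4x2 + s3 = 53
  x1, x2, s1, s2, s3 ≥ 0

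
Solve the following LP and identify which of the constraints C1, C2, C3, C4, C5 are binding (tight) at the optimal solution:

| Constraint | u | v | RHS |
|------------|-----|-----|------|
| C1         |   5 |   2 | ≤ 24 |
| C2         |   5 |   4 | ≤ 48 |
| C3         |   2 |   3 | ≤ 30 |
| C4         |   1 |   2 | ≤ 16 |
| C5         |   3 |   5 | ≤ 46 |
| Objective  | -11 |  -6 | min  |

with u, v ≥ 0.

At u = 2, v = 7, compute slack b - a·x for each constraint:
  C1: 24 − 24 = 0  (binding)
  C2: 48 − 38 = 10  (slack)
  C3: 30 − 25 = 5  (slack)
  C4: 16 − 16 = 0  (binding)
  C5: 46 − 41 = 5  (slack)

Optimal: u = 2, v = 7
Binding: C1, C4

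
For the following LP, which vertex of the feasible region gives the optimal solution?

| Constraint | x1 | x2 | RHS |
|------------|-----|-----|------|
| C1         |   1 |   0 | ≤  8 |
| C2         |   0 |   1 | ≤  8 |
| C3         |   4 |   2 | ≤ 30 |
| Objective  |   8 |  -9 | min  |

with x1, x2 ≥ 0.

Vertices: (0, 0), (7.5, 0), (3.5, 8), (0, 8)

Evaluate the objective at each vertex of the feasible region:
  z(0, 0) = 0
  z(7.5, 0) = 60
  z(3.5, 8) = -44
  z(0, 8) = -72  ←
The minimum is at x1 = 0, x2 = 8.

(0, 8)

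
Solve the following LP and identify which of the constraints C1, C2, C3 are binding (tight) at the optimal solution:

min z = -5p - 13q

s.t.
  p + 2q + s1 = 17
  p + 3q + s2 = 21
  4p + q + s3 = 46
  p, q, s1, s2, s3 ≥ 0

At p = 9, q = 4, compute slack b - a·x for each constraint:
  C1: 17 − 17 = 0  (binding)
  C2: 21 − 21 = 0  (binding)
  C3: 46 − 40 = 6  (slack)

Optimal: p = 9, q = 4
Binding: C1, C2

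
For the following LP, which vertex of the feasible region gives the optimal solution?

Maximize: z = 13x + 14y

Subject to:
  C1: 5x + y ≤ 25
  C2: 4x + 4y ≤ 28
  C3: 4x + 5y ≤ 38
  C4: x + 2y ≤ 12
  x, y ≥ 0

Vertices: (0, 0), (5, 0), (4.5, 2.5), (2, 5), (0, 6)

Evaluate the objective at each vertex of the feasible region:
  z(0, 0) = 0
  z(5, 0) = 65
  z(4.5, 2.5) = 93.5
  z(2, 5) = 96  ←
  z(0, 6) = 84
The maximum is at x = 2, y = 5.

(2, 5)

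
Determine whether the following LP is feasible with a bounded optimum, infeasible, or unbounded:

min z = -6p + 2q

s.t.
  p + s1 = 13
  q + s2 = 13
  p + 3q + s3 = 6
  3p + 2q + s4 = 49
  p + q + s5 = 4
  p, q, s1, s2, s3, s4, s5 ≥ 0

Feasible with a bounded optimal solution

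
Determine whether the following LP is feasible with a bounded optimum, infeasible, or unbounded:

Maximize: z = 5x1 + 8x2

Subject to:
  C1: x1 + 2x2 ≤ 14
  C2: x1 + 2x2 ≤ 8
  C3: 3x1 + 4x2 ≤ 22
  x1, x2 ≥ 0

Feasible with a bounded optimal solution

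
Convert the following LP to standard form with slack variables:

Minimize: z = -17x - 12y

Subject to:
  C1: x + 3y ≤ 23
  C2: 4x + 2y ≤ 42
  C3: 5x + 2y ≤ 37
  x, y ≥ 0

min z = -17x - 12y

s.t.
  x + 3y + s1 = 23
  4x + 2y + s2 = 42
  5x + 2y + s3 = 37
  x, y, s1, s2, s3 ≥ 0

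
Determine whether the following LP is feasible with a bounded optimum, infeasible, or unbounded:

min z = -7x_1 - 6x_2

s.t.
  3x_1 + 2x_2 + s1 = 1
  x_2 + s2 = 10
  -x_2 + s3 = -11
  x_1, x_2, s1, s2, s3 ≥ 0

Infeasible (no feasible solution exists)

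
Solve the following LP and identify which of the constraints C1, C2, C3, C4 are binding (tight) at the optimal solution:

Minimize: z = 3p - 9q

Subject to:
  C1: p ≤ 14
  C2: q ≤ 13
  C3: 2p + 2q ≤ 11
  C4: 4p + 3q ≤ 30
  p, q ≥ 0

At p = 0, q = 5.5, compute slack b - a·x for each constraint:
  C1: 14 − 0 = 14  (slack)
  C2: 13 − 5.5 = 7.5  (slack)
  C3: 11 − 11 = 0  (binding)
  C4: 30 − 16.5 = 13.5  (slack)

Optimal: p = 0, q = 5.5
Binding: C3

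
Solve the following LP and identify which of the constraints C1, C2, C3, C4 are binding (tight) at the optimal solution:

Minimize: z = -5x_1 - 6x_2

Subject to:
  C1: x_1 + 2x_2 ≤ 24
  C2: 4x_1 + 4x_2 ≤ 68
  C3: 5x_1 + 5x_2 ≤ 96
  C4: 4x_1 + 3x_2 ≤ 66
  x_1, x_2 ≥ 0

At x_1 = 10, x_2 = 7, compute slack b - a·x for each constraint:
  C1: 24 − 24 = 0  (binding)
  C2: 68 − 68 = 0  (binding)
  C3: 96 − 85 = 11  (slack)
  C4: 66 − 61 = 5  (slack)

Optimal: x_1 = 10, x_2 = 7
Binding: C1, C2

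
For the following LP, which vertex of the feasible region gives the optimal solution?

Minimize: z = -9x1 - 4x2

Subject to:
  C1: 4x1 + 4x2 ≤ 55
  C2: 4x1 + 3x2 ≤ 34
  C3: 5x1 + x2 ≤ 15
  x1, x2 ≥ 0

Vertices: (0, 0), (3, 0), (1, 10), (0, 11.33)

Evaluate the objective at each vertex of the feasible region:
  z(0, 0) = 0
  z(3, 0) = -27
  z(1, 10) = -49  ←
  z(0, 11.33) = -45.33
The minimum is at x1 = 1, x2 = 10.

(1, 10)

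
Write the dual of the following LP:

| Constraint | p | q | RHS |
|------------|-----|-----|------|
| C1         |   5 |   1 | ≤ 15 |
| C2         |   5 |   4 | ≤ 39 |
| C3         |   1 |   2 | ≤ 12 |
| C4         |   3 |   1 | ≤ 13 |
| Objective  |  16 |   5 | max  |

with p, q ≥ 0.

Primal max cᵀx s.t. Ax ≤ b, x ≥ 0  →  Dual min bᵀy s.t. Aᵀy ≥ c, y ≥ 0.

Minimize: z = 15y1 + 39y2 + 12y3 + 13y4

Subject to:
  5y1 + 5y2 + y3 + 3y4 ≥ 16
  y1 + 4y2 + 2y3 + y4 ≥ 5
  y1, y2, y3, y4 ≥ 0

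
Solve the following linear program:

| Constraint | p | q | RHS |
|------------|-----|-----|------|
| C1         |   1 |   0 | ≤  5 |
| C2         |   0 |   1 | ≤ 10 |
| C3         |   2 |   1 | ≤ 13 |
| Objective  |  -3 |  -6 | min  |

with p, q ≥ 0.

Evaluate the objective at each vertex of the feasible region:
  z(0, 0) = 0
  z(5, 0) = -15
  z(5, 3) = -33
  z(1.5, 10) = -64.5  ←
  z(0, 10) = -60
The minimum is at p = 1.5, q = 10.

p = 1.5, q = 10, z = -64.5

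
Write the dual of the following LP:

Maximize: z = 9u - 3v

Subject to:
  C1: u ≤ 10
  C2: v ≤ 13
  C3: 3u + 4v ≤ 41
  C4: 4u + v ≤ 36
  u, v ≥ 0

Primal max cᵀx s.t. Ax ≤ b, x ≥ 0  →  Dual min bᵀy s.t. Aᵀy ≥ c, y ≥ 0.

Minimize: z = 10y1 + 13y2 + 41y3 + 36y4

Subject to:
  y1 + 3y3 + 4y4 ≥ 9
  y2 + 4y3 + y4 ≥ -3
  y1, y2, y3, y4 ≥ 0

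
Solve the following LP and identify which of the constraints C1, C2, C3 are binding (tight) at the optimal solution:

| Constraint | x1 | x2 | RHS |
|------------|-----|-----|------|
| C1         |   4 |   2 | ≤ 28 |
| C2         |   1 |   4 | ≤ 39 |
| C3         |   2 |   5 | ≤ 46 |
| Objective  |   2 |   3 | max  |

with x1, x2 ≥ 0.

At x1 = 3, x2 = 8, compute slack b - a·x for each constraint:
  C1: 28 − 28 = 0  (binding)
  C2: 39 − 35 = 4  (slack)
  C3: 46 − 46 = 0  (binding)

Optimal: x1 = 3, x2 = 8
Binding: C1, C3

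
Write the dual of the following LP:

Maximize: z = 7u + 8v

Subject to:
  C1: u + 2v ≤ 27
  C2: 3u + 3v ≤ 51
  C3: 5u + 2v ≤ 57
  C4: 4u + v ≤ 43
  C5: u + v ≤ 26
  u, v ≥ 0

Primal max cᵀx s.t. Ax ≤ b, x ≥ 0  →  Dual min bᵀy s.t. Aᵀy ≥ c, y ≥ 0.

Minimize: z = 27y1 + 51y2 + 57y3 + 43y4 + 26y5

Subject to:
  y1 + 3y2 + 5y3 + 4y4 + y5 ≥ 7
  2y1 + 3y2 + 2y3 + y4 + y5 ≥ 8
  y1, y2, y3, y4, y5 ≥ 0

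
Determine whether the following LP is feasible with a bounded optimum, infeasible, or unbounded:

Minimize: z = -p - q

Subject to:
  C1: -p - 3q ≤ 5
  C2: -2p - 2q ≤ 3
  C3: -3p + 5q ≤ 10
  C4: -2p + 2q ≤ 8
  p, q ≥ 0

Unbounded (objective can decrease without bound)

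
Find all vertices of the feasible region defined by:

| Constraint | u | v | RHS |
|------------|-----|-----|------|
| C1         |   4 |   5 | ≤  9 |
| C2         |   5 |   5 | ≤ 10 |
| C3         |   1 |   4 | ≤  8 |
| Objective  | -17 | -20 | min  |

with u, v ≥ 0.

(0, 0), (2, 0), (1, 1), (0, 1.8)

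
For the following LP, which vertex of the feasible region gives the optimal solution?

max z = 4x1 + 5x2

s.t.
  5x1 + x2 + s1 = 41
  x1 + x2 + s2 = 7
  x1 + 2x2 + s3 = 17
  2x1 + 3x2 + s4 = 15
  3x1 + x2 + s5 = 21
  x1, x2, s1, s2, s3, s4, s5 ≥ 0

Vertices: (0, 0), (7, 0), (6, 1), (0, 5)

Evaluate the objective at each vertex of the feasible region:
  z(0, 0) = 0
  z(7, 0) = 28
  z(6, 1) = 29  ←
  z(0, 5) = 25
The maximum is at x1 = 6, x2 = 1.

(6, 1)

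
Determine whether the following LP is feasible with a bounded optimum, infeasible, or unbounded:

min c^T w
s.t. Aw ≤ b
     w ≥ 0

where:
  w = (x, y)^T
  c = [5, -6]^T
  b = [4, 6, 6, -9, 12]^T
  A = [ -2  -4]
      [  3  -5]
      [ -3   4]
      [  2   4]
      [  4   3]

Infeasible (no feasible solution exists)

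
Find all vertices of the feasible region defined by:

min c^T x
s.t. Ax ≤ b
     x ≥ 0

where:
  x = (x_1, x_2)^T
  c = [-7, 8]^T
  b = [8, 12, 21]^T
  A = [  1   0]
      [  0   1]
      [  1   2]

(0, 0), (8, 0), (8, 6.5), (0, 10.5)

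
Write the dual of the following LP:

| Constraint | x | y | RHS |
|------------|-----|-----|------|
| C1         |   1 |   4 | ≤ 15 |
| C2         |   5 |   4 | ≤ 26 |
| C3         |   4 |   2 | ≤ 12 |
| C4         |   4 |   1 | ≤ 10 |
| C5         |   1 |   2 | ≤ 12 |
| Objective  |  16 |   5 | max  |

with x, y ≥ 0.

Primal max cᵀx s.t. Ax ≤ b, x ≥ 0  →  Dual min bᵀy s.t. Aᵀy ≥ c, y ≥ 0.

Minimize: z = 15y1 + 26y2 + 12y3 + 10y4 + 12y5

Subject to:
  y1 + 5y2 + 4y3 + 4y4 + y5 ≥ 16
  4y1 + 4y2 + 2y3 + y4 + 2y5 ≥ 5
  y1, y2, y3, y4, y5 ≥ 0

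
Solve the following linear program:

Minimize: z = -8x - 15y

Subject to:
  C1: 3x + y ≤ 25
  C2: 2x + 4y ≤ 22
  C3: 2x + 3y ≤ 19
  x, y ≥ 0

Evaluate the objective at each vertex of the feasible region:
  z(0, 0) = 0
  z(8.333, 0) = -66.67
  z(8, 1) = -79
  z(5, 3) = -85  ←
  z(0, 5.5) = -82.5
The minimum is at x = 5, y = 3.

x = 5, y = 3, z = -85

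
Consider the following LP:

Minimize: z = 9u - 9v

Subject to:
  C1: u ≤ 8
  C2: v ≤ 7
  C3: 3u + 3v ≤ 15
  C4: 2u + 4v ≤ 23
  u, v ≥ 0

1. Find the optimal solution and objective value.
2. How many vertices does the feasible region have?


1. u = 0, v = 5, z = -45
2. 3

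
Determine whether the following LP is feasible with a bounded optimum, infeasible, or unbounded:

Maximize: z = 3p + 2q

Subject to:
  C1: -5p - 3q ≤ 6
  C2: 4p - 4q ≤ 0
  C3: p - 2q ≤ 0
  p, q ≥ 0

Unbounded (objective can increase without bound)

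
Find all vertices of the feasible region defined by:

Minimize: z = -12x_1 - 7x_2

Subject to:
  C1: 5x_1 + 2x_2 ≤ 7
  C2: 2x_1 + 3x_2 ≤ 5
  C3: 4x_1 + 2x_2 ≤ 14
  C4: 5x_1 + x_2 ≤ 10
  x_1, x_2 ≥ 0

(0, 0), (1.4, 0), (1, 1), (0, 1.667)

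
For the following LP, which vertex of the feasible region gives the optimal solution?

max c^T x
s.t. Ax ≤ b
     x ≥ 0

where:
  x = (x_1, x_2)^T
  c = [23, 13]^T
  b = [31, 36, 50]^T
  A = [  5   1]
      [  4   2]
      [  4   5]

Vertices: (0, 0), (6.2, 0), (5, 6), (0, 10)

Evaluate the objective at each vertex of the feasible region:
  z(0, 0) = 0
  z(6.2, 0) = 142.6
  z(5, 6) = 193  ←
  z(0, 10) = 130
The maximum is at x_1 = 5, x_2 = 6.

(5, 6)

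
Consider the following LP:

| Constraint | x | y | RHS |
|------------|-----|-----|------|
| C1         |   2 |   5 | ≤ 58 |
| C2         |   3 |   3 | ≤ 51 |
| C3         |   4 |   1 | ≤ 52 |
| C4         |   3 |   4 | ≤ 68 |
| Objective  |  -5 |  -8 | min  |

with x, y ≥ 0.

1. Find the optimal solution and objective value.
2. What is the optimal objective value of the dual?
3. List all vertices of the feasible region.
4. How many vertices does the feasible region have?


1. x = 9, y = 8, z = -109
2. -109
3. (0, 0), (13, 0), (11.67, 5.333), (9, 8), (0, 11.6)
4. 5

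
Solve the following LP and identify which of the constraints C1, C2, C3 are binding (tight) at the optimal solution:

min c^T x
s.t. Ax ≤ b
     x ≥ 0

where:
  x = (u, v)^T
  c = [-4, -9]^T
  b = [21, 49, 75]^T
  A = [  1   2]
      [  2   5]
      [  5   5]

At u = 7, v = 7, compute slack b - a·x for each constraint:
  C1: 21 − 21 = 0  (binding)
  C2: 49 − 49 = 0  (binding)
  C3: 75 − 70 = 5  (slack)

Optimal: u = 7, v = 7
Binding: C1, C2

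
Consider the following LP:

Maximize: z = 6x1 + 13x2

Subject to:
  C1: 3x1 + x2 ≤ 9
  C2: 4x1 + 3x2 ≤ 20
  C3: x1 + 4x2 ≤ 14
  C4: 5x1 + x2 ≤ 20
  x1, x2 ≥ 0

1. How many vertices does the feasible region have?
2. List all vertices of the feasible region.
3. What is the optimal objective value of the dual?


1. 4
2. (0, 0), (3, 0), (2, 3), (0, 3.5)
3. 51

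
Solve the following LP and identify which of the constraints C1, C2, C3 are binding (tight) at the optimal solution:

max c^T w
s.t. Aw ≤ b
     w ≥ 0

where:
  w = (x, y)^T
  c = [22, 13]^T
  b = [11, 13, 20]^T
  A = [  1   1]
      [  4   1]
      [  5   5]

At x = 3, y = 1, compute slack b - a·x for each constraint:
  C1: 11 − 4 = 7  (slack)
  C2: 13 − 13 = 0  (binding)
  C3: 20 − 20 = 0  (binding)

Optimal: x = 3, y = 1
Binding: C2, C3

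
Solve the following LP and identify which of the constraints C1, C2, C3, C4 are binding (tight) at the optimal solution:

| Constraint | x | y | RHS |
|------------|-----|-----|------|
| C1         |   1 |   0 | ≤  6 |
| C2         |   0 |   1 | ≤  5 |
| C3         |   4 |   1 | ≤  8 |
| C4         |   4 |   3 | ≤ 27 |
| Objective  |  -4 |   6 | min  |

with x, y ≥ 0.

At x = 2, y = 0, compute slack b - a·x for each constraint:
  C1: 6 − 2 = 4  (slack)
  C2: 5 − 0 = 5  (slack)
  C3: 8 − 8 = 0  (binding)
  C4: 27 − 8 = 19  (slack)

Optimal: x = 2, y = 0
Binding: C3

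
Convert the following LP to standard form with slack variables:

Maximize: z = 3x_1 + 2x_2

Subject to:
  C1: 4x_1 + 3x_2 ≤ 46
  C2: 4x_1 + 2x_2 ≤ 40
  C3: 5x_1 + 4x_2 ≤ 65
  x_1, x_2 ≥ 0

max z = 3x_1 + 2x_2

s.t.
  4x_1 + 3x_2 + s1 = 46
  4x_1 + 2x_2 + s2 = 40
  5x_1 + 4x_2 + s3 = 65
  x_1, x_2, s1, s2, s3 ≥ 0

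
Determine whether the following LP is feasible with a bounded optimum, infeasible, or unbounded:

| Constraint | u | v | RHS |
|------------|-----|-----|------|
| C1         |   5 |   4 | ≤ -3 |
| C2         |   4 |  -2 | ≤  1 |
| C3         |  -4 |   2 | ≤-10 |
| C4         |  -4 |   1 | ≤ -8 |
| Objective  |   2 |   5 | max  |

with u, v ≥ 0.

Infeasible (no feasible solution exists)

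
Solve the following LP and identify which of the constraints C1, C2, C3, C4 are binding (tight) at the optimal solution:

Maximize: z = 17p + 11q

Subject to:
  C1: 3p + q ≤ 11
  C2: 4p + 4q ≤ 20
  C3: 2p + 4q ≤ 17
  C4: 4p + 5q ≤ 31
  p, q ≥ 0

At p = 3, q = 2, compute slack b - a·x for each constraint:
  C1: 11 − 11 = 0  (binding)
  C2: 20 − 20 = 0  (binding)
  C3: 17 − 14 = 3  (slack)
  C4: 31 − 22 = 9  (slack)

Optimal: p = 3, q = 2
Binding: C1, C2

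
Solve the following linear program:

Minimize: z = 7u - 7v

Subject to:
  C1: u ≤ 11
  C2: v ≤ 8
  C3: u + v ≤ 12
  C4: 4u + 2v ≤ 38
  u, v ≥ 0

Evaluate the objective at each vertex of the feasible region:
  z(0, 0) = 0
  z(9.5, 0) = 66.5
  z(7, 5) = 14
  z(4, 8) = -28
  z(0, 8) = -56  ←
The minimum is at u = 0, v = 8.

u = 0, v = 8, z = -56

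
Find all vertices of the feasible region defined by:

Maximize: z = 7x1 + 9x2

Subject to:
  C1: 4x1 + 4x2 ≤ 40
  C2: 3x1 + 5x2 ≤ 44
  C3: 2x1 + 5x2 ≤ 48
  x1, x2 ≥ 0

(0, 0), (10, 0), (3, 7), (0, 8.8)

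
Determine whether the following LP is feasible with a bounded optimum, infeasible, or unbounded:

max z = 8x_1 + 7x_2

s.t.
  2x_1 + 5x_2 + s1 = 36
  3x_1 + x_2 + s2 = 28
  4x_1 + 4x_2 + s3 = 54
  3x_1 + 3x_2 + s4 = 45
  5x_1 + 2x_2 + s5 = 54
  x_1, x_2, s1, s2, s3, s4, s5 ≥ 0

Feasible with a bounded optimal solution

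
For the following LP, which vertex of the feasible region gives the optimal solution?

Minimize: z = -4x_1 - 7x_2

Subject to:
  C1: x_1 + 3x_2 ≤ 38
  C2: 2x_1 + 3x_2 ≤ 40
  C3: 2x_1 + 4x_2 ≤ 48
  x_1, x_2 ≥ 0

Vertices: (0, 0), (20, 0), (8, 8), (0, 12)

Evaluate the objective at each vertex of the feasible region:
  z(0, 0) = 0
  z(20, 0) = -80
  z(8, 8) = -88  ←
  z(0, 12) = -84
The minimum is at x_1 = 8, x_2 = 8.

(8, 8)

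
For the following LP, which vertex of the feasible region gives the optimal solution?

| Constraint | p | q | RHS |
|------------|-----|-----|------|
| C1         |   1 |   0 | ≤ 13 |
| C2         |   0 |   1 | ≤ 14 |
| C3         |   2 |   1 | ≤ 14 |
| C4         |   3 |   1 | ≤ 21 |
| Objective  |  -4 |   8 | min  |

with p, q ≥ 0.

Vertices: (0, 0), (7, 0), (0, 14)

Evaluate the objective at each vertex of the feasible region:
  z(0, 0) = 0
  z(7, 0) = -28  ←
  z(0, 14) = 112
The minimum is at p = 7, q = 0.

(7, 0)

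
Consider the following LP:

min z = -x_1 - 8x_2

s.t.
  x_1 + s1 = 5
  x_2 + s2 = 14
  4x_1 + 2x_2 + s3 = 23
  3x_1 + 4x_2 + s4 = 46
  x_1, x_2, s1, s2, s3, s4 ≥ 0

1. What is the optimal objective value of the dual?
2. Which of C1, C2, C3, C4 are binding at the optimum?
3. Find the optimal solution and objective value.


1. -92
2. C3, C4
3. x_1 = 0, x_2 = 11.5, z = -92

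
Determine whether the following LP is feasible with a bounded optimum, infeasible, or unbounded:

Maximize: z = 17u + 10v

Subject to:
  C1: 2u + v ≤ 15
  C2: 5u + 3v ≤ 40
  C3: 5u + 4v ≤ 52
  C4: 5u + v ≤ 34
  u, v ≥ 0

Feasible with a bounded optimal solution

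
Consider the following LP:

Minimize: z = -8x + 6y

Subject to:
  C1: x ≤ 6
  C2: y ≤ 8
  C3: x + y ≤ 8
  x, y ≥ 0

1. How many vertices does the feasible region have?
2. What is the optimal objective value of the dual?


1. 4
2. -48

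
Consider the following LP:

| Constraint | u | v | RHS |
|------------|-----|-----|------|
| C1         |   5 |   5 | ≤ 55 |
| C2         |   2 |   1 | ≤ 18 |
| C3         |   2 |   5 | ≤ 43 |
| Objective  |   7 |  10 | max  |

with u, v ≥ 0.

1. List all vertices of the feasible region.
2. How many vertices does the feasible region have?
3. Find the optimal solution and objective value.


1. (0, 0), (9, 0), (7, 4), (4, 7), (0, 8.6)
2. 5
3. u = 4, v = 7, z = 98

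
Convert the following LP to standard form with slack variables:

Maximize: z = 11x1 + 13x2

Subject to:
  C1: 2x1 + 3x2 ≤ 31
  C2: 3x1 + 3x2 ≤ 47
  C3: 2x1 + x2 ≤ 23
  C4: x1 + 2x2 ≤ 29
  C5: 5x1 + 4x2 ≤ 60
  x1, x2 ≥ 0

max z = 11x1 + 13x2

s.t.
  2x1 + 3x2 + s1 = 31
  3x1 + 3x2 + s2 = 47
  2x1 + x2 + s3 = 23
  x1 + 2x2 + s4 = 29
  5x1 + 4x2 + s5 = 60
  x1, x2, s1, s2, s3, s4, s5 ≥ 0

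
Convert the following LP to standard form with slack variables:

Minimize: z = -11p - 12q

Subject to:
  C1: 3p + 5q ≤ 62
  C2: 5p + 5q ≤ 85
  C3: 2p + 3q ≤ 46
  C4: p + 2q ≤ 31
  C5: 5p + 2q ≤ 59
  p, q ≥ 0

min z = -11p - 12q

s.t.
  3p + 5q + s1 = 62
  5p + 5q + s2 = 85
  2p + 3q + s3 = 46
  p + 2q + s4 = 31
  5p + 2q + s5 = 59
  p, q, s1, s2, s3, s4, s5 ≥ 0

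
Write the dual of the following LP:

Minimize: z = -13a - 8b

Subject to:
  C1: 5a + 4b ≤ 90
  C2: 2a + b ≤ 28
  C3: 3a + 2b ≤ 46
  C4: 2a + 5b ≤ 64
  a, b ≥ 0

Primal min cᵀx s.t. Ax ≤ b, x ≥ 0  →  Dual max −bᵀy s.t. Aᵀy ≥ −c, y ≥ 0.

Maximize: z = -90y1 - 28y2 - 46y3 - 64y4

Subject to:
  5y1 + 2y2 + 3y3 + 2y4 ≥ 13
  4y1 + y2 + 2y3 + 5y4 ≥ 8
  y1, y2, y3, y4 ≥ 0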